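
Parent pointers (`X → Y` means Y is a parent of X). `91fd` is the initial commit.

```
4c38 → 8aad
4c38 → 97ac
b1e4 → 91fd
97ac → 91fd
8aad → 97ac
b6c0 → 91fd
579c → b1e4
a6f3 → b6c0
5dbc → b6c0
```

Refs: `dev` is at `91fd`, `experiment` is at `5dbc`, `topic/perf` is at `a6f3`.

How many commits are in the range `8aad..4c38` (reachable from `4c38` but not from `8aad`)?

Reachable from 4c38: {4c38, 8aad, 91fd, 97ac}.
Reachable from 8aad: {8aad, 91fd, 97ac}.
In 4c38's history but not 8aad's: {4c38} — 1 commit.

1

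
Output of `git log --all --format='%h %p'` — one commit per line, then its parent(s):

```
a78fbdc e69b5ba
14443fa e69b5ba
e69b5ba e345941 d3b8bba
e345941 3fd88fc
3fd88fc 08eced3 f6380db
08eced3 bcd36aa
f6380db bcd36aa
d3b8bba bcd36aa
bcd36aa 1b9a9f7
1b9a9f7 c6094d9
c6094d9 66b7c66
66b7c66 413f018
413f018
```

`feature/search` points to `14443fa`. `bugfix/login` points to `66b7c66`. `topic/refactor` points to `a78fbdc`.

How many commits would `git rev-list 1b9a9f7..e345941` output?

5

Reachable from e345941: {08eced3, 1b9a9f7, 3fd88fc, 413f018, 66b7c66, bcd36aa, c6094d9, e345941, f6380db}.
Reachable from 1b9a9f7: {1b9a9f7, 413f018, 66b7c66, c6094d9}.
In e345941's history but not 1b9a9f7's: {08eced3, 3fd88fc, bcd36aa, e345941, f6380db} — 5 commits.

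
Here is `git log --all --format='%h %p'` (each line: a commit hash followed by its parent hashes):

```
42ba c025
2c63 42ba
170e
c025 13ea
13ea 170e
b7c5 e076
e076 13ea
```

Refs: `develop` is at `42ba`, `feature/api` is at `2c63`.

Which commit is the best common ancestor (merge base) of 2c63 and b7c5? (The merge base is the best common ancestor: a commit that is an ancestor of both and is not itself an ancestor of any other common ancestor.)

Ancestors of 2c63: {13ea, 170e, 2c63, 42ba, c025}.
Ancestors of b7c5: {13ea, 170e, b7c5, e076}.
Common ancestors: {13ea, 170e}.
Among these, 13ea is not an ancestor of any other common ancestor — it is the merge base.

13ea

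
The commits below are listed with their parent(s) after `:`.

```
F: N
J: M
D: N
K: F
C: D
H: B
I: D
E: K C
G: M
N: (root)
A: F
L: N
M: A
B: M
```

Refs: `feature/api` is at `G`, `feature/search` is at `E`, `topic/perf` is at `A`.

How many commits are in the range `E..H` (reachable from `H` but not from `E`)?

4

Reachable from H: {A, B, F, H, M, N}.
Reachable from E: {C, D, E, F, K, N}.
In H's history but not E's: {A, B, H, M} — 4 commits.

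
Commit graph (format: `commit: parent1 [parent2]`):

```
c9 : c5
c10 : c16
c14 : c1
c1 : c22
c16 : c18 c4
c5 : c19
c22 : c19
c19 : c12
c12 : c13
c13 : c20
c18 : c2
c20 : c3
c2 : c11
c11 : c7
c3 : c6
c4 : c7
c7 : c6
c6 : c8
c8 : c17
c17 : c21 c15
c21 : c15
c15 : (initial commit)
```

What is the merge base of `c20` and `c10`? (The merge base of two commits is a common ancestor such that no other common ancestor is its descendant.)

c6

Ancestors of c20: {c15, c17, c20, c21, c3, c6, c8}.
Ancestors of c10: {c10, c11, c15, c16, c17, c18, c2, c21, c4, c6, c7, c8}.
Common ancestors: {c15, c17, c21, c6, c8}.
Among these, c6 is not an ancestor of any other common ancestor — it is the merge base.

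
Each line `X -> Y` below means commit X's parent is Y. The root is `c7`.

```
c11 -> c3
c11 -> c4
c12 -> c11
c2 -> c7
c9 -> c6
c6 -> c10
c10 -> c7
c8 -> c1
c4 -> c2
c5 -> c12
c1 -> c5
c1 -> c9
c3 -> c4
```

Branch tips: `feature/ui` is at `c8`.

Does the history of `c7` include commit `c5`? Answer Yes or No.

No

Ancestors of c7: {c7}.
c5 is not in that set, so it is not an ancestor of c7.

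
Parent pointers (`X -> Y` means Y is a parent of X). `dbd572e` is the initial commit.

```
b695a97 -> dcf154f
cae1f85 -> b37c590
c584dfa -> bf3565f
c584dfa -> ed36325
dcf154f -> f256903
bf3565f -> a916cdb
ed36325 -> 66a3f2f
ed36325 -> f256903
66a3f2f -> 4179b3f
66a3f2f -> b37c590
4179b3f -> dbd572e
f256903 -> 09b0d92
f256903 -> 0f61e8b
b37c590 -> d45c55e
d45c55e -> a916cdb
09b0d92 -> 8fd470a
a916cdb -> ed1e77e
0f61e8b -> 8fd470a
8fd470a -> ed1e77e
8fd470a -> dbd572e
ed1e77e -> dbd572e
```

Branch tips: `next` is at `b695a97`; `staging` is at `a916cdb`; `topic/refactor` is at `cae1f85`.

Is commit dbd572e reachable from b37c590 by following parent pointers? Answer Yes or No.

Ancestors of b37c590 (commits reachable by following parents): {a916cdb, b37c590, d45c55e, dbd572e, ed1e77e}.
dbd572e is in that set, so it is an ancestor of b37c590.

Yes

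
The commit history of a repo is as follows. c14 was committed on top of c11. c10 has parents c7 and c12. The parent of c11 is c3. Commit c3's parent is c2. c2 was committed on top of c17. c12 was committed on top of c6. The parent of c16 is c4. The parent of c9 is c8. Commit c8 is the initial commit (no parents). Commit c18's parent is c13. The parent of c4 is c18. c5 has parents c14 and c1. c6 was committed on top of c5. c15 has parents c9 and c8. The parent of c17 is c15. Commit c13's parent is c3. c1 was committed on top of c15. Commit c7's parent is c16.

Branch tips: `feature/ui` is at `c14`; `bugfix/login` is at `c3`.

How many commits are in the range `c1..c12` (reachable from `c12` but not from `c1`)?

Reachable from c12: {c1, c11, c12, c14, c15, c17, c2, c3, c5, c6, c8, c9}.
Reachable from c1: {c1, c15, c8, c9}.
In c12's history but not c1's: {c11, c12, c14, c17, c2, c3, c5, c6} — 8 commits.

8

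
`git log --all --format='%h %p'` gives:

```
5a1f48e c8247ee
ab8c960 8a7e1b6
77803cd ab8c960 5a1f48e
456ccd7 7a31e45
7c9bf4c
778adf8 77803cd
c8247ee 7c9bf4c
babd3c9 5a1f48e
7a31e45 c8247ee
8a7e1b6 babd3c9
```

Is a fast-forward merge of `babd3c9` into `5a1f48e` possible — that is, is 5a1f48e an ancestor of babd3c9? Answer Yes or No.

Yes

A fast-forward from 5a1f48e to babd3c9 is possible iff 5a1f48e is an ancestor of babd3c9.
Ancestors of babd3c9: {5a1f48e, 7c9bf4c, babd3c9, c8247ee}.
5a1f48e is among them, so fast-forward is possible.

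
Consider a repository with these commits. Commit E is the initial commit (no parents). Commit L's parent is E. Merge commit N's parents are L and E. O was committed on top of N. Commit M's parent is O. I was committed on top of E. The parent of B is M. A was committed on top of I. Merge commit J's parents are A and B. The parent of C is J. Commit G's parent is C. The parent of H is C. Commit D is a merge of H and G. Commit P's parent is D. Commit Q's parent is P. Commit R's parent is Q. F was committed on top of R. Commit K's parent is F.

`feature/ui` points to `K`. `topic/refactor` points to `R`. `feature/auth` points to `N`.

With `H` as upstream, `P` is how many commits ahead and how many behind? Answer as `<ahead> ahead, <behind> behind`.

Reachable from P: {A, B, C, D, E, G, H, I, J, L, M, N, O, P}.
Reachable from H: {A, B, C, E, H, I, J, L, M, N, O}.
Only in P's history (ahead): {D, G, P} — 3.
Only in H's history (behind): {} — 0.

3 ahead, 0 behind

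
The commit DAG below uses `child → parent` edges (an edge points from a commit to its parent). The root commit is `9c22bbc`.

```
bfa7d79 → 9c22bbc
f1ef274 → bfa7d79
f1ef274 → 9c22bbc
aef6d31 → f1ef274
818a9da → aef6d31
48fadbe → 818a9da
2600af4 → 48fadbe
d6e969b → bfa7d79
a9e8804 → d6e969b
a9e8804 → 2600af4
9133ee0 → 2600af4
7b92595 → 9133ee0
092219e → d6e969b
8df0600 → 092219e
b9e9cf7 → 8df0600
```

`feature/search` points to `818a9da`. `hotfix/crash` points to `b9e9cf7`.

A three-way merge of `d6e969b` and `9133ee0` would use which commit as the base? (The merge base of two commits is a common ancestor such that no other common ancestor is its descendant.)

Ancestors of d6e969b: {9c22bbc, bfa7d79, d6e969b}.
Ancestors of 9133ee0: {2600af4, 48fadbe, 818a9da, 9133ee0, 9c22bbc, aef6d31, bfa7d79, f1ef274}.
Common ancestors: {9c22bbc, bfa7d79}.
Among these, bfa7d79 is not an ancestor of any other common ancestor — it is the merge base.

bfa7d79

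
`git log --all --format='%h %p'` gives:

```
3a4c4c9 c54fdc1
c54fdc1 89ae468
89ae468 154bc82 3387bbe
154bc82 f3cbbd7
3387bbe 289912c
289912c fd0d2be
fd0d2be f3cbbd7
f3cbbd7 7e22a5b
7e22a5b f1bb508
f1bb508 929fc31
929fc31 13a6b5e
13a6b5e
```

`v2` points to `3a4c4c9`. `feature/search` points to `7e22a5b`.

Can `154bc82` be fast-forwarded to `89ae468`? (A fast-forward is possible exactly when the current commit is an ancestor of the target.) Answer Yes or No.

A fast-forward from 154bc82 to 89ae468 is possible iff 154bc82 is an ancestor of 89ae468.
Ancestors of 89ae468: {13a6b5e, 154bc82, 289912c, 3387bbe, 7e22a5b, 89ae468, 929fc31, f1bb508, f3cbbd7, fd0d2be}.
154bc82 is among them, so fast-forward is possible.

Yes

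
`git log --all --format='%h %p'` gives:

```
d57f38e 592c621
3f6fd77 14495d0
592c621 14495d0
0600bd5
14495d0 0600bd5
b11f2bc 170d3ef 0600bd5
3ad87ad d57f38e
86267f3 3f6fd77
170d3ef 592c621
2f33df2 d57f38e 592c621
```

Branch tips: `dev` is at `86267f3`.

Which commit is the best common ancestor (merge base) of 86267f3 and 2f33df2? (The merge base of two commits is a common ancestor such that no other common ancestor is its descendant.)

14495d0

Ancestors of 86267f3: {0600bd5, 14495d0, 3f6fd77, 86267f3}.
Ancestors of 2f33df2: {0600bd5, 14495d0, 2f33df2, 592c621, d57f38e}.
Common ancestors: {0600bd5, 14495d0}.
Among these, 14495d0 is not an ancestor of any other common ancestor — it is the merge base.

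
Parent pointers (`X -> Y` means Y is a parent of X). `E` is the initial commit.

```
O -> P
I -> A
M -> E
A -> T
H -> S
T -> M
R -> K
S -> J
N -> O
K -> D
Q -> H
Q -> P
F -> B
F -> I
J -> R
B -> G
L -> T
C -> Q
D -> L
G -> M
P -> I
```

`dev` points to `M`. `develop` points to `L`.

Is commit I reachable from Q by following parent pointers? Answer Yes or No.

Yes

Ancestors of Q (commits reachable by following parents): {A, D, E, H, I, J, K, L, M, P, Q, R, S, T}.
I is in that set, so it is an ancestor of Q.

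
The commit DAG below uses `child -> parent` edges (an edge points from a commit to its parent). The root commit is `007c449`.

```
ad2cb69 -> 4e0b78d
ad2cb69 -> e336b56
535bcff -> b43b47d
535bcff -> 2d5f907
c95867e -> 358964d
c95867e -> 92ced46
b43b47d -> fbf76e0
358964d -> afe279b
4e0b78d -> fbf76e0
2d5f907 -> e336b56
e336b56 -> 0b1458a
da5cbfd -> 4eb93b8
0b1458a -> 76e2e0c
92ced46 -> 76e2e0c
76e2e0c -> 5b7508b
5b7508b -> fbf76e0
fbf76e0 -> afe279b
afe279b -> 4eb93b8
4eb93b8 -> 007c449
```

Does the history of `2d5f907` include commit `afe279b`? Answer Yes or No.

Ancestors of 2d5f907 (commits reachable by following parents): {007c449, 0b1458a, 2d5f907, 4eb93b8, 5b7508b, 76e2e0c, afe279b, e336b56, fbf76e0}.
afe279b is in that set, so it is an ancestor of 2d5f907.

Yes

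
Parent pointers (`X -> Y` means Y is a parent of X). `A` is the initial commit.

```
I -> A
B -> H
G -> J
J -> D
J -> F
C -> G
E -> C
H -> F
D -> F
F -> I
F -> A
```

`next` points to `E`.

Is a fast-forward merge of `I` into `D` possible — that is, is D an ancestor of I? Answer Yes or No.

A fast-forward from D to I is possible iff D is an ancestor of I.
Ancestors of I: {A, I}.
D is not among them, so fast-forward is not possible.

No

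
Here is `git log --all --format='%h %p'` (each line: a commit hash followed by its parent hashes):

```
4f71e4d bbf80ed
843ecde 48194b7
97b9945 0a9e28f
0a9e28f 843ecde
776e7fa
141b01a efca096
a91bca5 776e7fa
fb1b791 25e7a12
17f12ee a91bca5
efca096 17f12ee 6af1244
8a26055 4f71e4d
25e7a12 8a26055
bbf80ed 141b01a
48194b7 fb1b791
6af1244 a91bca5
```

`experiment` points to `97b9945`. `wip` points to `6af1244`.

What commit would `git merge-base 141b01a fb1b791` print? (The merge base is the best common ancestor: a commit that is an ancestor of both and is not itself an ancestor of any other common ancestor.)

141b01a

Ancestors of 141b01a: {141b01a, 17f12ee, 6af1244, 776e7fa, a91bca5, efca096}.
Ancestors of fb1b791: {141b01a, 17f12ee, 25e7a12, 4f71e4d, 6af1244, 776e7fa, 8a26055, a91bca5, bbf80ed, efca096, fb1b791}.
Common ancestors: {141b01a, 17f12ee, 6af1244, 776e7fa, a91bca5, efca096}.
Among these, 141b01a is not an ancestor of any other common ancestor — it is the merge base.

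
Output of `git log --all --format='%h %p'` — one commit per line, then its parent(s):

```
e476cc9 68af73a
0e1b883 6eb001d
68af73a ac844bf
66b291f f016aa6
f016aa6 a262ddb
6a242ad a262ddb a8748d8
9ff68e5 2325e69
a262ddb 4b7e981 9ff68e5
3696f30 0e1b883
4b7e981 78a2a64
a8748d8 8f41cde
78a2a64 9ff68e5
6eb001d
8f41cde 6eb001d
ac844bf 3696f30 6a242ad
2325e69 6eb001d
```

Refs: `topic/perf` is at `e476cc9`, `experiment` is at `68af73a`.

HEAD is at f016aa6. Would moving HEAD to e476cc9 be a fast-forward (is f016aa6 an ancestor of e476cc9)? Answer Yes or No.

A fast-forward from f016aa6 to e476cc9 is possible iff f016aa6 is an ancestor of e476cc9.
Ancestors of e476cc9: {0e1b883, 2325e69, 3696f30, 4b7e981, 68af73a, 6a242ad, 6eb001d, 78a2a64, 8f41cde, 9ff68e5, a262ddb, a8748d8, ac844bf, e476cc9}.
f016aa6 is not among them, so fast-forward is not possible.

No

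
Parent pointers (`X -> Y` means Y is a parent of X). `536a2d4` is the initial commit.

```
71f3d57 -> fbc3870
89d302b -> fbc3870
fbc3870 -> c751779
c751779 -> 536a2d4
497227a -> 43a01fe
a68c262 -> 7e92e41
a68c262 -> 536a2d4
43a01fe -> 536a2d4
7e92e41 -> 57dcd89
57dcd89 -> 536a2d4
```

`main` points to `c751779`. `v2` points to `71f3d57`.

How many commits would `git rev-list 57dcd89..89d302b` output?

3

Reachable from 89d302b: {536a2d4, 89d302b, c751779, fbc3870}.
Reachable from 57dcd89: {536a2d4, 57dcd89}.
In 89d302b's history but not 57dcd89's: {89d302b, c751779, fbc3870} — 3 commits.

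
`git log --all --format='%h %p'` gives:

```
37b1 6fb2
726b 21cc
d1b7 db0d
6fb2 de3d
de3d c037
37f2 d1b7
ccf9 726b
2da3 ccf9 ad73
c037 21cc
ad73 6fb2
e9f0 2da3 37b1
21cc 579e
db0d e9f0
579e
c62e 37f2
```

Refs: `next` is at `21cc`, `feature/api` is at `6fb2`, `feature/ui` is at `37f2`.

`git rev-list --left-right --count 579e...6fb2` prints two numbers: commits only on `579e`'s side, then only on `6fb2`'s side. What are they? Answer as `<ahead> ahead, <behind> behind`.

0 ahead, 4 behind

Reachable from 579e: {579e}.
Reachable from 6fb2: {21cc, 579e, 6fb2, c037, de3d}.
Only in 579e's history (ahead): {} — 0.
Only in 6fb2's history (behind): {21cc, 6fb2, c037, de3d} — 4.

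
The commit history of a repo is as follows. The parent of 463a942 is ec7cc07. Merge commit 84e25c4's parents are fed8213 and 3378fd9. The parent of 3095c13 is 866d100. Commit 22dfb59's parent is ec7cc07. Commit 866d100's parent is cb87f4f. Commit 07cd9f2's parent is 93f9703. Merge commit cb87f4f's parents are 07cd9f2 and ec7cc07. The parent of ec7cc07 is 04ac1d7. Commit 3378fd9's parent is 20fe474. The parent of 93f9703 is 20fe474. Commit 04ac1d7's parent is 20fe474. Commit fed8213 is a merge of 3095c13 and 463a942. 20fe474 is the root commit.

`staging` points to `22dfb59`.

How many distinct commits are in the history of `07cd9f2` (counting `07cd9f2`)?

3

Walking parent pointers from 07cd9f2: reachable set = {07cd9f2, 20fe474, 93f9703}.
That is 3 commits.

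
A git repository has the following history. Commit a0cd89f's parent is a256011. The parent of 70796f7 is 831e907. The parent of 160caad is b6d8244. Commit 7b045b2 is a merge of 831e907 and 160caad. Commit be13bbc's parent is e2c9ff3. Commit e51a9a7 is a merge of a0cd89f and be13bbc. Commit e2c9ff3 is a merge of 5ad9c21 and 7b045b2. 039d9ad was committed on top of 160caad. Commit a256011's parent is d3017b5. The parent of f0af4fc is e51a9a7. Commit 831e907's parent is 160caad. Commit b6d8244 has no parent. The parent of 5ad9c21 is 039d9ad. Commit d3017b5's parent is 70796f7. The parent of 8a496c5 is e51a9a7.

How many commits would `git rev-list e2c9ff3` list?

Walking parent pointers from e2c9ff3: reachable set = {039d9ad, 160caad, 5ad9c21, 7b045b2, 831e907, b6d8244, e2c9ff3}.
That is 7 commits.

7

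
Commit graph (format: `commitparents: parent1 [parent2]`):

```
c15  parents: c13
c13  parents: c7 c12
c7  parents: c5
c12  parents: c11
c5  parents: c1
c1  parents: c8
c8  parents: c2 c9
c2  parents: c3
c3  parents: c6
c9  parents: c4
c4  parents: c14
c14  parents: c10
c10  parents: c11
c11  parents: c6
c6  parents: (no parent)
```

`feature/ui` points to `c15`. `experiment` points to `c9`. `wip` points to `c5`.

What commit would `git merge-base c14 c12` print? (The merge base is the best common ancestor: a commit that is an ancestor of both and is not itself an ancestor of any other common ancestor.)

c11

Ancestors of c14: {c10, c11, c14, c6}.
Ancestors of c12: {c11, c12, c6}.
Common ancestors: {c11, c6}.
Among these, c11 is not an ancestor of any other common ancestor — it is the merge base.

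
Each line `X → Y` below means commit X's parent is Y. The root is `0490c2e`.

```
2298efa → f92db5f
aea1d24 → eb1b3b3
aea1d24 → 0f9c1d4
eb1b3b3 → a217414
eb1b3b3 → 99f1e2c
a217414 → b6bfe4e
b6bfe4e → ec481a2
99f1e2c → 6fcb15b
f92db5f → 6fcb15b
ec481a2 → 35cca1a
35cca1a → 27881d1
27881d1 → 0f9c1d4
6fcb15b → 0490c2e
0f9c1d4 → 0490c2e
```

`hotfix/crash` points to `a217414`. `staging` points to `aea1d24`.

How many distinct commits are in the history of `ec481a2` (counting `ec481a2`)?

Walking parent pointers from ec481a2: reachable set = {0490c2e, 0f9c1d4, 27881d1, 35cca1a, ec481a2}.
That is 5 commits.

5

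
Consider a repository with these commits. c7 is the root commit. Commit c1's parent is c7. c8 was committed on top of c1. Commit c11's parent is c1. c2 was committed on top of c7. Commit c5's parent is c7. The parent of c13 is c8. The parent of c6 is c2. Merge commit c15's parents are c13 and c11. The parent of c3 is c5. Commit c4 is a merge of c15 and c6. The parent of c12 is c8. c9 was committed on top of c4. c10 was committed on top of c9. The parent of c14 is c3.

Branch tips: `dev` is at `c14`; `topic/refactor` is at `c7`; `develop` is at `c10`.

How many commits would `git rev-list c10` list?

Walking parent pointers from c10: reachable set = {c1, c10, c11, c13, c15, c2, c4, c6, c7, c8, c9}.
That is 11 commits.

11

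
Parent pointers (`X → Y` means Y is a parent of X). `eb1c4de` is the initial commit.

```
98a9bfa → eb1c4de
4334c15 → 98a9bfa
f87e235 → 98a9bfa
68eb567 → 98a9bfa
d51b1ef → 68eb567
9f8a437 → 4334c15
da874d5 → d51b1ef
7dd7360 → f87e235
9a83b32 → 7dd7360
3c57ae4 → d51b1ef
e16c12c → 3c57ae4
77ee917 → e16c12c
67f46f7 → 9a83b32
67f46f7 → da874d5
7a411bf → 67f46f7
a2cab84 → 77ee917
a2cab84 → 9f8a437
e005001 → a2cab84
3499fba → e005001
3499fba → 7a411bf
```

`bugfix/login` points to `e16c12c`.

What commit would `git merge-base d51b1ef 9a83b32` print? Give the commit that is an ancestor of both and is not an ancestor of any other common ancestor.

98a9bfa

Ancestors of d51b1ef: {68eb567, 98a9bfa, d51b1ef, eb1c4de}.
Ancestors of 9a83b32: {7dd7360, 98a9bfa, 9a83b32, eb1c4de, f87e235}.
Common ancestors: {98a9bfa, eb1c4de}.
Among these, 98a9bfa is not an ancestor of any other common ancestor — it is the merge base.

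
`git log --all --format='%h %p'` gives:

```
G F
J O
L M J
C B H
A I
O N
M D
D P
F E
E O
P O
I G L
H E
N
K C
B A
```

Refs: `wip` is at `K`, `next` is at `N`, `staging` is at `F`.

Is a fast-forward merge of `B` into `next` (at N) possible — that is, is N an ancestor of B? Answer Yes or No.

A fast-forward from N to B is possible iff N is an ancestor of B.
Ancestors of B: {A, B, D, E, F, G, I, J, L, M, N, O, P}.
N is among them, so fast-forward is possible.

Yes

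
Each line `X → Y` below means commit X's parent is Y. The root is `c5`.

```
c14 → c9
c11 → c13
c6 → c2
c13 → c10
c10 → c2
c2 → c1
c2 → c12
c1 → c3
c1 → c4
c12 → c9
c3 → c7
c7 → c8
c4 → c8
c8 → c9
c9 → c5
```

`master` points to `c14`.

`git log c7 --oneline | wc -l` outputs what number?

4

Walking parent pointers from c7: reachable set = {c5, c7, c8, c9}.
That is 4 commits.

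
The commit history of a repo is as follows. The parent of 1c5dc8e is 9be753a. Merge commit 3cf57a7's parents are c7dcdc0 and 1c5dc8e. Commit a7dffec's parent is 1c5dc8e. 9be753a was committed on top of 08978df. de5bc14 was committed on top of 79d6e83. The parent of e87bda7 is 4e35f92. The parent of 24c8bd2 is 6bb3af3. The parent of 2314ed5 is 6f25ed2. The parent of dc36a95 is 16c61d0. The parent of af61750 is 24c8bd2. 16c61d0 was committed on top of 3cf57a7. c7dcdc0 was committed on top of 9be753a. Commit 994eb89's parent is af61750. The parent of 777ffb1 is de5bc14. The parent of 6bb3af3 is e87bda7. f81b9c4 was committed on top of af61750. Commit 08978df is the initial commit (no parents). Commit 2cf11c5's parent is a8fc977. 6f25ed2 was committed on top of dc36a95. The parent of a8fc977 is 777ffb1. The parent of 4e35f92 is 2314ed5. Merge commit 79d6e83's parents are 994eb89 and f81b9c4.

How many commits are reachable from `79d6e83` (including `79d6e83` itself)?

Walking parent pointers from 79d6e83: reachable set = {08978df, 16c61d0, 1c5dc8e, 2314ed5, 24c8bd2, 3cf57a7, 4e35f92, 6bb3af3, 6f25ed2, 79d6e83, 994eb89, 9be753a, af61750, c7dcdc0, dc36a95, e87bda7, f81b9c4}.
That is 17 commits.

17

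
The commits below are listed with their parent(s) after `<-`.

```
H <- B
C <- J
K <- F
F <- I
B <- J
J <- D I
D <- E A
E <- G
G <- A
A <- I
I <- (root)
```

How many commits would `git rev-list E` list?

Walking parent pointers from E: reachable set = {A, E, G, I}.
That is 4 commits.

4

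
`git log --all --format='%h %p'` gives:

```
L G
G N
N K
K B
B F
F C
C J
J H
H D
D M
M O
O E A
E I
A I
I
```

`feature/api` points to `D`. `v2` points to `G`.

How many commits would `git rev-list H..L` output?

Reachable from L: {A, B, C, D, E, F, G, H, I, J, K, L, M, N, O}.
Reachable from H: {A, D, E, H, I, M, O}.
In L's history but not H's: {B, C, F, G, J, K, L, N} — 8 commits.

8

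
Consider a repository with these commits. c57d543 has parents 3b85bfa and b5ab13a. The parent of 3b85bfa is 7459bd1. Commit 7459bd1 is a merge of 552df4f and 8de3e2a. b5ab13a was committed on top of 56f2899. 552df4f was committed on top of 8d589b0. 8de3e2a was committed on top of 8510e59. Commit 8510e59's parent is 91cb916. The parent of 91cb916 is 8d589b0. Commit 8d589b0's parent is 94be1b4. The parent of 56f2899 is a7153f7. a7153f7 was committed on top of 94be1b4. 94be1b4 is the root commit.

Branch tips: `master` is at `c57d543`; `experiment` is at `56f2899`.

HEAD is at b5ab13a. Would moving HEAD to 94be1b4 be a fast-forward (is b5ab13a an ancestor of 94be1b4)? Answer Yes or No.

No

A fast-forward from b5ab13a to 94be1b4 is possible iff b5ab13a is an ancestor of 94be1b4.
Ancestors of 94be1b4: {94be1b4}.
b5ab13a is not among them, so fast-forward is not possible.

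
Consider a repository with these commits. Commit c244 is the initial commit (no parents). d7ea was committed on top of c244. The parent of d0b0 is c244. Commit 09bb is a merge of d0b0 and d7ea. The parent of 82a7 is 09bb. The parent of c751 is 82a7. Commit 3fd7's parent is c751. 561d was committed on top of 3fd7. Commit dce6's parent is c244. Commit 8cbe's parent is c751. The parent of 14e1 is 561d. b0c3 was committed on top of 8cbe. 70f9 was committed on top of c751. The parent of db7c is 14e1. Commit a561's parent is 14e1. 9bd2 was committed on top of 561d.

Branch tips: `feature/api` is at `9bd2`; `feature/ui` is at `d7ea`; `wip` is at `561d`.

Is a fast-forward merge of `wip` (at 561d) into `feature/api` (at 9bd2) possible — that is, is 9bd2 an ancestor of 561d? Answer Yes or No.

No

A fast-forward from 9bd2 to 561d is possible iff 9bd2 is an ancestor of 561d.
Ancestors of 561d: {09bb, 3fd7, 561d, 82a7, c244, c751, d0b0, d7ea}.
9bd2 is not among them, so fast-forward is not possible.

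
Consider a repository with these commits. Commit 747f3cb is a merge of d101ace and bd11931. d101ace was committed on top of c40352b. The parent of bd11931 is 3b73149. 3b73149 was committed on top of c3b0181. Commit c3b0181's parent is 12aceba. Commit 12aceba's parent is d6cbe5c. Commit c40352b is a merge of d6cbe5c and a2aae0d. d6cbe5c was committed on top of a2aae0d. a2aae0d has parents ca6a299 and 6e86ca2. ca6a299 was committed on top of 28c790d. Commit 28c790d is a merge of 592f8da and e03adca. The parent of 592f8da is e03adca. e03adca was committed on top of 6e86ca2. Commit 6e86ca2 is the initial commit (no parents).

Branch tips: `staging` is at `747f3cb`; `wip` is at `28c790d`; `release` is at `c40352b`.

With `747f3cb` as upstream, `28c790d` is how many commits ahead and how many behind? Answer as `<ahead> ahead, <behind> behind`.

0 ahead, 10 behind

Reachable from 28c790d: {28c790d, 592f8da, 6e86ca2, e03adca}.
Reachable from 747f3cb: {12aceba, 28c790d, 3b73149, 592f8da, 6e86ca2, 747f3cb, a2aae0d, bd11931, c3b0181, c40352b, ca6a299, d101ace, d6cbe5c, e03adca}.
Only in 28c790d's history (ahead): {} — 0.
Only in 747f3cb's history (behind): {12aceba, 3b73149, 747f3cb, a2aae0d, bd11931, c3b0181, c40352b, ca6a299, d101ace, d6cbe5c} — 10.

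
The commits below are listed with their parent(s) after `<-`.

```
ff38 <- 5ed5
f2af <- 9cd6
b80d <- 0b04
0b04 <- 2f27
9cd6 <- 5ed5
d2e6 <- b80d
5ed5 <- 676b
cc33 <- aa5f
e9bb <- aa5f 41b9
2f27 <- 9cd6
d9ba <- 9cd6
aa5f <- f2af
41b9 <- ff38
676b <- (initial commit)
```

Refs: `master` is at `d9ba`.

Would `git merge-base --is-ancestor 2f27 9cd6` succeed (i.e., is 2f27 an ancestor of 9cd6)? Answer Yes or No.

No

Ancestors of 9cd6: {5ed5, 676b, 9cd6}.
2f27 is not in that set, so it is not an ancestor of 9cd6.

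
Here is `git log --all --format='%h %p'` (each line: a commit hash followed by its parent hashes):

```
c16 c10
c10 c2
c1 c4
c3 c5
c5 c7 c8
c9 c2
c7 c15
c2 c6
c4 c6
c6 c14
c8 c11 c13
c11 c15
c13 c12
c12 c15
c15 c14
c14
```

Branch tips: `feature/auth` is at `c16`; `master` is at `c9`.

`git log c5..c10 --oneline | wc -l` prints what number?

Reachable from c10: {c10, c14, c2, c6}.
Reachable from c5: {c11, c12, c13, c14, c15, c5, c7, c8}.
In c10's history but not c5's: {c10, c2, c6} — 3 commits.

3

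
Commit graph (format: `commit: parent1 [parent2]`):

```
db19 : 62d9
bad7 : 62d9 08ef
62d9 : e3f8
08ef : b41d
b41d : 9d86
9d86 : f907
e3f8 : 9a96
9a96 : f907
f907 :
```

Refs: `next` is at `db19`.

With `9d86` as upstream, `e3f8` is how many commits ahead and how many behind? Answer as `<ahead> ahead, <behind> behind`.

Reachable from e3f8: {9a96, e3f8, f907}.
Reachable from 9d86: {9d86, f907}.
Only in e3f8's history (ahead): {9a96, e3f8} — 2.
Only in 9d86's history (behind): {9d86} — 1.

2 ahead, 1 behind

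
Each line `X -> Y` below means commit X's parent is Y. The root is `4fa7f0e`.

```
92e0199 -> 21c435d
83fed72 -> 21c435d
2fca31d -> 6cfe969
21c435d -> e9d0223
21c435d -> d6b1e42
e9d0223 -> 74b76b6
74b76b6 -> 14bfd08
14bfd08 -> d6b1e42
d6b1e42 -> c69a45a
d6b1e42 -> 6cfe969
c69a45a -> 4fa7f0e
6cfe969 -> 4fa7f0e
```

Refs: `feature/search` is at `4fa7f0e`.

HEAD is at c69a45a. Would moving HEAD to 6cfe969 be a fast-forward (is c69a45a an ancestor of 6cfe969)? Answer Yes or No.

A fast-forward from c69a45a to 6cfe969 is possible iff c69a45a is an ancestor of 6cfe969.
Ancestors of 6cfe969: {4fa7f0e, 6cfe969}.
c69a45a is not among them, so fast-forward is not possible.

No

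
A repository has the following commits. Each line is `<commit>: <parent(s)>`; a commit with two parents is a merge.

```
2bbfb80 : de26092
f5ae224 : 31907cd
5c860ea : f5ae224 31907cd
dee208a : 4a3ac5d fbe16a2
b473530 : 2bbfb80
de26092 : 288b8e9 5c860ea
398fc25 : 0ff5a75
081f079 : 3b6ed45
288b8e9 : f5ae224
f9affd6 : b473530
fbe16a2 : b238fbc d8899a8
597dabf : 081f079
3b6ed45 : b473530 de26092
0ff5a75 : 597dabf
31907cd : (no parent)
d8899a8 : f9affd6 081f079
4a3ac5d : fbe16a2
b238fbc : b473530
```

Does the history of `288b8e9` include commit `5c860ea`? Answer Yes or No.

No

Ancestors of 288b8e9: {288b8e9, 31907cd, f5ae224}.
5c860ea is not in that set, so it is not an ancestor of 288b8e9.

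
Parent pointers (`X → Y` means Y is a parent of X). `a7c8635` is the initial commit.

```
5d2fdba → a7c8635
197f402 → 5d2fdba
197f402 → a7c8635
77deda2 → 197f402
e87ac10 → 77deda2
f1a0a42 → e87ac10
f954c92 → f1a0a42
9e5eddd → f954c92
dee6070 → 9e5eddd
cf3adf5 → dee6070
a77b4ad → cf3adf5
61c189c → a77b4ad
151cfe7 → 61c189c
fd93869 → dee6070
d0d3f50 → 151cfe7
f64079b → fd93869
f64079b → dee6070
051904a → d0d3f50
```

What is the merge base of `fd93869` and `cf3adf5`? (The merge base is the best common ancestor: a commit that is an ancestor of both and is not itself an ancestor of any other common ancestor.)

Ancestors of fd93869: {197f402, 5d2fdba, 77deda2, 9e5eddd, a7c8635, dee6070, e87ac10, f1a0a42, f954c92, fd93869}.
Ancestors of cf3adf5: {197f402, 5d2fdba, 77deda2, 9e5eddd, a7c8635, cf3adf5, dee6070, e87ac10, f1a0a42, f954c92}.
Common ancestors: {197f402, 5d2fdba, 77deda2, 9e5eddd, a7c8635, dee6070, e87ac10, f1a0a42, f954c92}.
Among these, dee6070 is not an ancestor of any other common ancestor — it is the merge base.

dee6070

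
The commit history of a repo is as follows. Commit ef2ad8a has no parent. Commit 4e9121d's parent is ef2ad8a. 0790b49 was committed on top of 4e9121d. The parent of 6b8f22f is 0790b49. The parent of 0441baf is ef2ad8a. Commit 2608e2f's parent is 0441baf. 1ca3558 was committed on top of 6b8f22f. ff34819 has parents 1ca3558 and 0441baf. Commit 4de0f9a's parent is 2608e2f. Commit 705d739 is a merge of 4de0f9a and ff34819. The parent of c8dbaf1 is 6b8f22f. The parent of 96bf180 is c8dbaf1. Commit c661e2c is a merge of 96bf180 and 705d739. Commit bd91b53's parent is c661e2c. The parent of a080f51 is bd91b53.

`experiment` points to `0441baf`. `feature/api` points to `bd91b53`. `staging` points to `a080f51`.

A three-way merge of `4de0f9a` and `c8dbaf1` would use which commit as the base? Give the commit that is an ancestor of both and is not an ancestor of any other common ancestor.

Ancestors of 4de0f9a: {0441baf, 2608e2f, 4de0f9a, ef2ad8a}.
Ancestors of c8dbaf1: {0790b49, 4e9121d, 6b8f22f, c8dbaf1, ef2ad8a}.
Common ancestors: {ef2ad8a}.
The only common ancestor is ef2ad8a, so it is the merge base.

ef2ad8a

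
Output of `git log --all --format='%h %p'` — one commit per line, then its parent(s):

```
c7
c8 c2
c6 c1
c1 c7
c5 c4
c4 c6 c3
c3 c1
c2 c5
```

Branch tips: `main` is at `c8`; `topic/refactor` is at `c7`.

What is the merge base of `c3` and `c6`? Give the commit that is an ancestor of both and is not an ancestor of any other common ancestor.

c1

Ancestors of c3: {c1, c3, c7}.
Ancestors of c6: {c1, c6, c7}.
Common ancestors: {c1, c7}.
Among these, c1 is not an ancestor of any other common ancestor — it is the merge base.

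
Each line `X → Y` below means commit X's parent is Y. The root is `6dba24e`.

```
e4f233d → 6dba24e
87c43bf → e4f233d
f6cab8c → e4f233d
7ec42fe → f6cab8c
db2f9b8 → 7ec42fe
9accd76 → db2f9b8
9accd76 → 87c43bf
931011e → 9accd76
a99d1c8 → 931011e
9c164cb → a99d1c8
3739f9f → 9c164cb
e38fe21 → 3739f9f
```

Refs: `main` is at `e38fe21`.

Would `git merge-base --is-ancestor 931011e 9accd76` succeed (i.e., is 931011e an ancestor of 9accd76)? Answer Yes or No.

No

Ancestors of 9accd76: {6dba24e, 7ec42fe, 87c43bf, 9accd76, db2f9b8, e4f233d, f6cab8c}.
931011e is not in that set, so it is not an ancestor of 9accd76.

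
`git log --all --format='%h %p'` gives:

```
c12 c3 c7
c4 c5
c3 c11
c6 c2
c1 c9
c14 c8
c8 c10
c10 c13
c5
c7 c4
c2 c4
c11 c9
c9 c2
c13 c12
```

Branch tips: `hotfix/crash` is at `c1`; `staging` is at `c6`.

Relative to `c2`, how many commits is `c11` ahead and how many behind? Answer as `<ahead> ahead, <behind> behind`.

Reachable from c11: {c11, c2, c4, c5, c9}.
Reachable from c2: {c2, c4, c5}.
Only in c11's history (ahead): {c11, c9} — 2.
Only in c2's history (behind): {} — 0.

2 ahead, 0 behind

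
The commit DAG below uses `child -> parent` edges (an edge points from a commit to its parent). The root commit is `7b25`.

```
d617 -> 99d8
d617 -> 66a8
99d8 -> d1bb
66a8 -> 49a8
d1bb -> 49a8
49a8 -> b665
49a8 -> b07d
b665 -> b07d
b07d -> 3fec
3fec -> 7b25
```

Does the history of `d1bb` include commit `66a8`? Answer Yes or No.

No

Ancestors of d1bb: {3fec, 49a8, 7b25, b07d, b665, d1bb}.
66a8 is not in that set, so it is not an ancestor of d1bb.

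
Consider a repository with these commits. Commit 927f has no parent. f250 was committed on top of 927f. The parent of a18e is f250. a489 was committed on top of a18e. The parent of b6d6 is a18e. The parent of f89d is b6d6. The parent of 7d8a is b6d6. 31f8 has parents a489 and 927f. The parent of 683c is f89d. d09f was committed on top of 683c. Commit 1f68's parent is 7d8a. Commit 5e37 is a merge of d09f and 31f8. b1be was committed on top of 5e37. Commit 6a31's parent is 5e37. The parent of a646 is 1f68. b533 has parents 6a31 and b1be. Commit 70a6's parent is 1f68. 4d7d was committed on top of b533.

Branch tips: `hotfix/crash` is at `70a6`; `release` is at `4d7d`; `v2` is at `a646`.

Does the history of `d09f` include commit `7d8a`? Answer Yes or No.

Ancestors of d09f: {683c, 927f, a18e, b6d6, d09f, f250, f89d}.
7d8a is not in that set, so it is not an ancestor of d09f.

No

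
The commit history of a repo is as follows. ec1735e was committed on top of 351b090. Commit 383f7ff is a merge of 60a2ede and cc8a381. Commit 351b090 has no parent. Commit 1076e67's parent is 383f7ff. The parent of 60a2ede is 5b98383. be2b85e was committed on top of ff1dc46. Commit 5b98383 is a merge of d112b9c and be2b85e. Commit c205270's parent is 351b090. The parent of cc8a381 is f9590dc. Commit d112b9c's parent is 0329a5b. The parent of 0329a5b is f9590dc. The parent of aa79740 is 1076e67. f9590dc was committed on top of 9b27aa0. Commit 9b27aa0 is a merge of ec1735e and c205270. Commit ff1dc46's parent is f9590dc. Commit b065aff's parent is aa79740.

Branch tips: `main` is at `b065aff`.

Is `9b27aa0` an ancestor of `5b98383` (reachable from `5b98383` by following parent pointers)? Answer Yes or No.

Yes

Ancestors of 5b98383 (commits reachable by following parents): {0329a5b, 351b090, 5b98383, 9b27aa0, be2b85e, c205270, d112b9c, ec1735e, f9590dc, ff1dc46}.
9b27aa0 is in that set, so it is an ancestor of 5b98383.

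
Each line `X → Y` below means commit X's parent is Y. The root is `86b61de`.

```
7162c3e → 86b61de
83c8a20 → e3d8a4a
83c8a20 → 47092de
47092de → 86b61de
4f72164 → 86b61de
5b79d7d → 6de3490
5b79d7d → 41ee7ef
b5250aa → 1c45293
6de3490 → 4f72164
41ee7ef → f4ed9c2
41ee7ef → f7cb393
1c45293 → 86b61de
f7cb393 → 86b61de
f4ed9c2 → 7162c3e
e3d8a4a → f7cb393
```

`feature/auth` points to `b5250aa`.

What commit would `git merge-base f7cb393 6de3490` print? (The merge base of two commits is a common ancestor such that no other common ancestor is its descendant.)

86b61de

Ancestors of f7cb393: {86b61de, f7cb393}.
Ancestors of 6de3490: {4f72164, 6de3490, 86b61de}.
Common ancestors: {86b61de}.
The only common ancestor is 86b61de, so it is the merge base.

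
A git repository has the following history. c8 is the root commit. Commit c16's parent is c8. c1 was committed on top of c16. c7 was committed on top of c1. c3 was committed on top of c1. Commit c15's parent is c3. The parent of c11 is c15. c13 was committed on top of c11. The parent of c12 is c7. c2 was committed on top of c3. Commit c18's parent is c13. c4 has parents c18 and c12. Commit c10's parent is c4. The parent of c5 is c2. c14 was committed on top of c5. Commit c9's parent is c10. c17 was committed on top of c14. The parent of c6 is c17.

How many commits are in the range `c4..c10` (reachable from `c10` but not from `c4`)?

Reachable from c10: {c1, c10, c11, c12, c13, c15, c16, c18, c3, c4, c7, c8}.
Reachable from c4: {c1, c11, c12, c13, c15, c16, c18, c3, c4, c7, c8}.
In c10's history but not c4's: {c10} — 1 commit.

1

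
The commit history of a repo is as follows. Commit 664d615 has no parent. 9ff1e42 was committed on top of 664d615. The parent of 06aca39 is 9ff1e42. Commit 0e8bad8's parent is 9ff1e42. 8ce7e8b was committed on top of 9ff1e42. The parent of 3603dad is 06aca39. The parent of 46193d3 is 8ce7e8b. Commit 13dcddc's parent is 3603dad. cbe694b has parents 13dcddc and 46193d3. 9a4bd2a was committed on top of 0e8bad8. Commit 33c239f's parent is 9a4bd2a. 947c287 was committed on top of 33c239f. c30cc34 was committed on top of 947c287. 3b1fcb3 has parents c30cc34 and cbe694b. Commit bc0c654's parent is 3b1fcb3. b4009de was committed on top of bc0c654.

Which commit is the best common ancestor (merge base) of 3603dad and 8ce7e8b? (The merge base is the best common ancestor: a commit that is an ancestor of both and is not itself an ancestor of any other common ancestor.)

Ancestors of 3603dad: {06aca39, 3603dad, 664d615, 9ff1e42}.
Ancestors of 8ce7e8b: {664d615, 8ce7e8b, 9ff1e42}.
Common ancestors: {664d615, 9ff1e42}.
Among these, 9ff1e42 is not an ancestor of any other common ancestor — it is the merge base.

9ff1e42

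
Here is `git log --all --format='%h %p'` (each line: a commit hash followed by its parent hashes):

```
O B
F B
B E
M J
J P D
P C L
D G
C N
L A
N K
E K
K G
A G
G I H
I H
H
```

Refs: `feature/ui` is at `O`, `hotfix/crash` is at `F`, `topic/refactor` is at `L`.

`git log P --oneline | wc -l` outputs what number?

Walking parent pointers from P: reachable set = {A, C, G, H, I, K, L, N, P}.
That is 9 commits.

9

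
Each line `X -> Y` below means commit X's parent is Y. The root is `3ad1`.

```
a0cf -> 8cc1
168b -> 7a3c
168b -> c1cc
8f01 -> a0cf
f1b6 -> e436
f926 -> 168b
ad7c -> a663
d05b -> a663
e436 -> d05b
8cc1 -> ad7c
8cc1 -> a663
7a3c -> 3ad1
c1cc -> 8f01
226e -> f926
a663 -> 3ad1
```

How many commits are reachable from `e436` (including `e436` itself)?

4

Walking parent pointers from e436: reachable set = {3ad1, a663, d05b, e436}.
That is 4 commits.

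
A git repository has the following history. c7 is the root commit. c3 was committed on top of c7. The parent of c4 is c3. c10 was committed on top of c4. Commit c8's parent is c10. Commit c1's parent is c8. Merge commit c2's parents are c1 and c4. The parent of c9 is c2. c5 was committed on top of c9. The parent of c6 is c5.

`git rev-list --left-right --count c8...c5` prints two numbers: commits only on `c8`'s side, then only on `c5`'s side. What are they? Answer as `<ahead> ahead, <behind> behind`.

Reachable from c8: {c10, c3, c4, c7, c8}.
Reachable from c5: {c1, c10, c2, c3, c4, c5, c7, c8, c9}.
Only in c8's history (ahead): {} — 0.
Only in c5's history (behind): {c1, c2, c5, c9} — 4.

0 ahead, 4 behind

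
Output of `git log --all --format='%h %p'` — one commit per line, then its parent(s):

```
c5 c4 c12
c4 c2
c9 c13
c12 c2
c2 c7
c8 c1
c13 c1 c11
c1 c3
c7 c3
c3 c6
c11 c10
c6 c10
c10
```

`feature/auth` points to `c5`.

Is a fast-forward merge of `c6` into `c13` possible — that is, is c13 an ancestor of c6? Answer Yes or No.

No

A fast-forward from c13 to c6 is possible iff c13 is an ancestor of c6.
Ancestors of c6: {c10, c6}.
c13 is not among them, so fast-forward is not possible.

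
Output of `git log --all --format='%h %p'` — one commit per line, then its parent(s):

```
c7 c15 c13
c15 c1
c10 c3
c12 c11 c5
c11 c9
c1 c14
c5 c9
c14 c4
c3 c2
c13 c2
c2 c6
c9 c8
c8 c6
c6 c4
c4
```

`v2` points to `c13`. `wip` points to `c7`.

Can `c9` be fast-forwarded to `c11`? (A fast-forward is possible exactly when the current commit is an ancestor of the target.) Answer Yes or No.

Yes

A fast-forward from c9 to c11 is possible iff c9 is an ancestor of c11.
Ancestors of c11: {c11, c4, c6, c8, c9}.
c9 is among them, so fast-forward is possible.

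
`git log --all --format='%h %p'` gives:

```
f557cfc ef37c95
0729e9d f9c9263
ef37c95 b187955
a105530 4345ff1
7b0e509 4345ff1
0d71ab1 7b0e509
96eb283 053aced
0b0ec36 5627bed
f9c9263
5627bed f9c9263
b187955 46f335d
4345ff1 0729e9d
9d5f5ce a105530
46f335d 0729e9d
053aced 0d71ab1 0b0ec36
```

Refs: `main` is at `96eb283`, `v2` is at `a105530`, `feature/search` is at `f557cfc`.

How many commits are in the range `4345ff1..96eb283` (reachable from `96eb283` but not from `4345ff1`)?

6

Reachable from 96eb283: {053aced, 0729e9d, 0b0ec36, 0d71ab1, 4345ff1, 5627bed, 7b0e509, 96eb283, f9c9263}.
Reachable from 4345ff1: {0729e9d, 4345ff1, f9c9263}.
In 96eb283's history but not 4345ff1's: {053aced, 0b0ec36, 0d71ab1, 5627bed, 7b0e509, 96eb283} — 6 commits.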